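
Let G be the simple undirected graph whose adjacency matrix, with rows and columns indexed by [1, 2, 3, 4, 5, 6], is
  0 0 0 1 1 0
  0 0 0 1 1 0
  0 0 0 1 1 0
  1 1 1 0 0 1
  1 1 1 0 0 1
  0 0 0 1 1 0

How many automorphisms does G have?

48

The vertices split by degree into {4, 5} (degree 4) and {1, 2, 3, 6} (degree 2); every edge runs between the two parts, so G is the complete bipartite graph K_{2,4}. Automorphisms preserve the bipartition setwise (since the parts differ in size) and act as S_2 × S_4 within it; |Aut| = 48.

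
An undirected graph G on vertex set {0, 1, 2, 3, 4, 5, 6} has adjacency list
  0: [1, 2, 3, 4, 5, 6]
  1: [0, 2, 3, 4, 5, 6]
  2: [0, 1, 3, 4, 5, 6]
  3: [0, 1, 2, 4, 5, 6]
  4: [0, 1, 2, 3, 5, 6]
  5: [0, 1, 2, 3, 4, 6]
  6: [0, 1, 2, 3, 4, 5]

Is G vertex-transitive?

Every vertex has degree 6, so G is the complete graph K_7. Every bijection on the vertex set is an automorphism of K_7; hence Aut(K_7) ≅ S_7, order 5040. This group acts transitively on the 7 vertices.

Yes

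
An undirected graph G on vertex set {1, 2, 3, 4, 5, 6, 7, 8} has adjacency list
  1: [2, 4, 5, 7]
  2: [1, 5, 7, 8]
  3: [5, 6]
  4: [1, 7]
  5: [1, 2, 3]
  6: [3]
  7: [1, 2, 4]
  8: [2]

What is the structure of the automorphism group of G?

The degree sequence is [4, 4, 2, 2, 3, 1, 3, 1]. Checking the degree-preserving permutations of the vertex set shows that none except the identity preserves every edge, so Aut(G) is trivial.

1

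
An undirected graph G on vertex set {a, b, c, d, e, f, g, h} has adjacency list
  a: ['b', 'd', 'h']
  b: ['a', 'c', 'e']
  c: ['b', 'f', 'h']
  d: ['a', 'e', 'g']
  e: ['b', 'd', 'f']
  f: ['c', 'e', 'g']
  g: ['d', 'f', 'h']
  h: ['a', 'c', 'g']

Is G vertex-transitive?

G is 3-regular and bipartite on 2^3 = 8 vertices with girth 4; it is the hypercube graph Q_3. Aut(Q_3) consists of the signed permutations of the 3 coordinate axes: 3! permutations times 2^3 sign flips, so |Aut| = 2^3·3! = 48. Under this action every vertex can be carried to every other, so G is vertex-transitive.

Yes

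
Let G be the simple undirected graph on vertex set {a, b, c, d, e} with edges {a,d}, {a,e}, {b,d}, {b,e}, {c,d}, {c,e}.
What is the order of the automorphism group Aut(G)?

The vertices split by degree into {d, e} (degree 3) and {a, b, c} (degree 2); every edge runs between the two parts, so G is the complete bipartite graph K_{2,3}. Automorphisms preserve the bipartition setwise (since the parts differ in size) and act as S_3 × S_2 within it; |Aut| = 12.

12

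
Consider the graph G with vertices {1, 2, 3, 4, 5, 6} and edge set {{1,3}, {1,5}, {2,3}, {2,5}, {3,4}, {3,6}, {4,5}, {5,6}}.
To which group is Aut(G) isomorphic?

The vertices split by degree into {3, 5} (degree 4) and {1, 2, 4, 6} (degree 2); every edge runs between the two parts, so G is the complete bipartite graph K_{2,4}. Automorphisms preserve the bipartition setwise (since the parts differ in size) and act as S_4 × S_2 within it; |Aut| = 48.

S_4 × S_2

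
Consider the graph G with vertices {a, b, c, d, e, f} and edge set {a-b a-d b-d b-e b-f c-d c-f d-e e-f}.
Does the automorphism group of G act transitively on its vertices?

No

Automorphisms preserve degree, but G has vertices of degree 2 and vertices of degree 4; no automorphism maps one to the other, so G is not vertex-transitive.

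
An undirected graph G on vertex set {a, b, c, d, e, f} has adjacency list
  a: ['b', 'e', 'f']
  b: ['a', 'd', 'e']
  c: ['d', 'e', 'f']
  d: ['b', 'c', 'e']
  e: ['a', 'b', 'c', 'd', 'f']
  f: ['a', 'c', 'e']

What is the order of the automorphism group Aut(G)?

10

Vertex e is the unique vertex of degree 5; the remaining 5 vertices each have degree 3 and induce a cycle, so G is the wheel on 6 vertices with hub e. Every automorphism fixes the hub and acts on the rim 5-cycle, so Aut(G) ≅ Aut(C_5) = D_5 of order 10.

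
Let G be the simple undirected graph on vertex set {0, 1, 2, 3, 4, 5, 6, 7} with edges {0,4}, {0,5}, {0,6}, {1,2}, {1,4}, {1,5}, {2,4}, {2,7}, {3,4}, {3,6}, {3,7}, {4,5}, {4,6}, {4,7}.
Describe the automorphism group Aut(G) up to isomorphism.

the dihedral group of order 14

Vertex 4 is the unique vertex of degree 7; the remaining 7 vertices each have degree 3 and induce a cycle, so G is the wheel on 8 vertices with hub 4. Every automorphism fixes the hub and acts on the rim 7-cycle, so Aut(G) ≅ Aut(C_7) = D_7 of order 14.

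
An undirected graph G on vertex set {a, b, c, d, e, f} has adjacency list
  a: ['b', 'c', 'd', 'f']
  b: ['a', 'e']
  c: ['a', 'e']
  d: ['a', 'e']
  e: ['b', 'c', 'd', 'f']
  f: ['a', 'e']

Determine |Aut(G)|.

The vertices split by degree into {a, e} (degree 4) and {b, c, d, f} (degree 2); every edge runs between the two parts, so G is the complete bipartite graph K_{2,4}. The parts have unequal sizes, so no automorphism swaps them; each part is permuted independently, giving S_2 × S_4 of order 2!·4! = 48.

48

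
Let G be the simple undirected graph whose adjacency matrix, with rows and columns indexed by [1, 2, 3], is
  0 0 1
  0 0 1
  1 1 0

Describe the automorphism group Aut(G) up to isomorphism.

C_2

The degree sequence is [1, 1, 2]; the two degree-1 vertices 1 and 2 are the ends of a path, so G = P_3. The only nontrivial automorphism of a path is the end-to-end reflection, so Aut(G) ≅ Z_2.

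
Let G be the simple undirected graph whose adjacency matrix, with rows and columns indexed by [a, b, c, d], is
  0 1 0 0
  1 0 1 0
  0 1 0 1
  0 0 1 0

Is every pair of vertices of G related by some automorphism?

No

Automorphisms preserve degree, but G has vertices of degree 1 and vertices of degree 2; no automorphism maps one to the other, so G is not vertex-transitive.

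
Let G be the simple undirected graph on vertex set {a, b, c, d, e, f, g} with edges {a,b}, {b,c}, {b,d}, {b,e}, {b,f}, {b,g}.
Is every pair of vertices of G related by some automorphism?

Vertex b is the only vertex of degree 6, so every automorphism fixes it; G is not vertex-transitive.

No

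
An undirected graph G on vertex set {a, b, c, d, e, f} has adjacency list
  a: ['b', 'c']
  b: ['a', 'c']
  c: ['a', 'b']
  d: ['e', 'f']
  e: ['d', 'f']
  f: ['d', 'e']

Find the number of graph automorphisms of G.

G has two connected components, {a, b, c} and {d, e, f}; each is 2-regular, so G = C_3 ⊔ C_3. With two isomorphic components, Aut(G) = Aut(C_3) ≀ S_2 = (D_3 × D_3) ⋊ Z_2: permute each cycle by D_3, then optionally swap the two cycles. Order 2·(2·3)² = 72.

72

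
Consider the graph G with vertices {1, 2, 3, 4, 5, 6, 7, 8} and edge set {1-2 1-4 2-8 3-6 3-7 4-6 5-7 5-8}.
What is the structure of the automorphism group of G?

D_8

Every vertex has degree 2 and the graph is connected, so G is the 8-cycle C_8. The automorphisms of the 8-cycle are exactly the symmetries of a regular 8-gon: the dihedral group D_8, |D_8| = 16.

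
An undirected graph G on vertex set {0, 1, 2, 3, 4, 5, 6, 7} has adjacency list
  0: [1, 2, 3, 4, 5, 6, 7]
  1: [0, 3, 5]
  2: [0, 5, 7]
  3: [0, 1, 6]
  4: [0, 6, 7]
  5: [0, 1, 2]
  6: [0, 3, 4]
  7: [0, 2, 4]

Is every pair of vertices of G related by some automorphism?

No

Vertex 0 is the only vertex of degree 7, so every automorphism fixes it; G is not vertex-transitive.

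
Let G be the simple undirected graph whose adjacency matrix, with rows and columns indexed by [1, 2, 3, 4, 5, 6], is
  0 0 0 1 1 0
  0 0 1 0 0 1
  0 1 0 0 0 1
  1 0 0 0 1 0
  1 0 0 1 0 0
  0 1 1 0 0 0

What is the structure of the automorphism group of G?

G has two connected components, {1, 4, 5} and {2, 3, 6}; each is 2-regular, so G = C_3 ⊔ C_3. With two isomorphic components, Aut(G) = Aut(C_3) ≀ S_2 = (D_3 × D_3) ⋊ Z_2: permute each cycle by D_3, then optionally swap the two cycles. Order 2·(2·3)² = 72.

(D_3 × D_3) ⋊ Z_2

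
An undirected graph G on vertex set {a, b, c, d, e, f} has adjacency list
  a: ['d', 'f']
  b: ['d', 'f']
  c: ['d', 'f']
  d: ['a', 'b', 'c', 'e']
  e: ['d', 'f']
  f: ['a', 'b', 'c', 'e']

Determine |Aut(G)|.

The vertices split by degree into {d, f} (degree 4) and {a, b, c, e} (degree 2); every edge runs between the two parts, so G is the complete bipartite graph K_{2,4}. Automorphisms preserve the bipartition setwise (since the parts differ in size) and act as S_2 × S_4 within it; |Aut| = 48.

48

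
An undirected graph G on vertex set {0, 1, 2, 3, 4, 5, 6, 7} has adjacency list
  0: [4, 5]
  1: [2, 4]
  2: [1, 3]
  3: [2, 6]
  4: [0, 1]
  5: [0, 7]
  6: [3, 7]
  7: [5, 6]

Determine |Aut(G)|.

16

Every vertex has degree 2 and the graph is connected, so G is the 8-cycle C_8. C_8 has 8 rotations and 8 reflections, so Aut(C_8) ≅ D_8 of order 16.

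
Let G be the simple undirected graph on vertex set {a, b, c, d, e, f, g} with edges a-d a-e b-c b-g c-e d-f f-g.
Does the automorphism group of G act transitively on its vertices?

G is 2-regular and connected on 7 vertices, i.e. the cycle C_7. C_7 has 7 rotations and 7 reflections, so Aut(C_7) ≅ D_7 of order 14. Under this action every vertex can be carried to every other, so G is vertex-transitive.

Yes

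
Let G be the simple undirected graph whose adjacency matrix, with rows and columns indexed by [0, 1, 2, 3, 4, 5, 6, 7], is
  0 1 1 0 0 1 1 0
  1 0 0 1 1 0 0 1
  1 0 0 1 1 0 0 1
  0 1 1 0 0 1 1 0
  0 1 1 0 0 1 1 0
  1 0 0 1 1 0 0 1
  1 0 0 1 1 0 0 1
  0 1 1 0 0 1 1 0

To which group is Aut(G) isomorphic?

G is 4-regular and bipartite with parts {1, 2, 5, 6} and {0, 3, 4, 7} (each part is independent and every cross-pair is an edge), so G = K_{4,4}. Aut(K_{4,4}) is the wreath product S_4 ≀ Z_2: permute within each part, then optionally swap the parts; |Aut| = 2·(4!)² = 1152.

S_4 ≀ Z_2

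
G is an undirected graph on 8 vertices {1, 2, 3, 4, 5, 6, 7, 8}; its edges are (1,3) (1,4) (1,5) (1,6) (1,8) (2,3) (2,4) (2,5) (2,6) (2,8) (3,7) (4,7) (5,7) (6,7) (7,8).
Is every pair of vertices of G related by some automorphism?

No

Automorphisms preserve degree, but G has vertices of degree 3 and vertices of degree 5; no automorphism maps one to the other, so G is not vertex-transitive.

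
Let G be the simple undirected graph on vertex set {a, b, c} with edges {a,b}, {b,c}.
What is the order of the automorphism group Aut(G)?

The degree sequence is [1, 2, 1]; the two degree-1 vertices a and c are the ends of a path, so G = P_3. The only nontrivial automorphism of a path is the end-to-end reflection, so Aut(G) ≅ Z_2.

2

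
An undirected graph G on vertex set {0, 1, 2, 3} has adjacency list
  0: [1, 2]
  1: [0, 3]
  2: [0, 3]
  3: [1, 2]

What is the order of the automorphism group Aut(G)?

G is 2-regular and bipartite on 2^2 = 4 vertices with girth 4; it is the hypercube graph Q_2. Aut(Q_2) consists of the signed permutations of the 2 coordinate axes: 2! permutations times 2^2 sign flips, so |Aut| = 2^2·2! = 8.

8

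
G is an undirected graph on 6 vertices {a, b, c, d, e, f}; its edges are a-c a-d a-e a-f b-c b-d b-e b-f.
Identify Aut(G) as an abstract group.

S_4 × S_2

The vertices split by degree into {a, b} (degree 4) and {c, d, e, f} (degree 2); every edge runs between the two parts, so G is the complete bipartite graph K_{2,4}. The parts have unequal sizes, so no automorphism swaps them; each part is permuted independently, giving S_4 × S_2 of order 4!·2! = 48.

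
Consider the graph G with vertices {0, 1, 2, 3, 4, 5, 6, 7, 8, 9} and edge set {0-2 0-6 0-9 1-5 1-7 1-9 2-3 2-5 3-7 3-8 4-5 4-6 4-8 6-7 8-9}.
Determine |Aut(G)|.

120

G is 3-regular on 10 vertices with no triangles and no 4-cycles (girth 5): this is the Petersen graph. Viewing the Petersen graph as the Kneser graph K(5,2) — vertices are 2-subsets of {1,…,5}, edges join disjoint pairs — its automorphisms are exactly the permutations of the 5-element set, so Aut ≅ S_5 of order 120.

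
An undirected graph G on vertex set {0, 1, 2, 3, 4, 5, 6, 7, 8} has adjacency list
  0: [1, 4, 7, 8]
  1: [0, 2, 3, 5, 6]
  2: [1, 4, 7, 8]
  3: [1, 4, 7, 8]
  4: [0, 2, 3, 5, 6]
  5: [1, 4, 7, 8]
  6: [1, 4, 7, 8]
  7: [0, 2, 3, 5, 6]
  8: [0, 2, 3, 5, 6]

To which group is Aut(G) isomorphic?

S_5 × S_4

The vertices split by degree into {1, 4, 7, 8} (degree 5) and {0, 2, 3, 5, 6} (degree 4); every edge runs between the two parts, so G is the complete bipartite graph K_{4,5}. The parts have unequal sizes, so no automorphism swaps them; each part is permuted independently, giving S_5 × S_4 of order 5!·4! = 2880.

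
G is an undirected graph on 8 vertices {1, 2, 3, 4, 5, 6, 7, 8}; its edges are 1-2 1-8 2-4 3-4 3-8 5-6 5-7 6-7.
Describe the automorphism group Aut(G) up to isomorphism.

G has two connected components, {1, 2, 3, 4, 8} and {5, 6, 7}; each is 2-regular, so G = C_5 ⊔ C_3. No automorphism exchanges components of different sizes, hence Aut(G) is the direct product D_5 × D_3, order 60.

D_5 × D_3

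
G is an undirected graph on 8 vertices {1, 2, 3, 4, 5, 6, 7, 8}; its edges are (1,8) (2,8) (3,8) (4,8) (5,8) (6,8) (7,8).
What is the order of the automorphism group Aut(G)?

5040

Vertex 8 has degree 7 and every other vertex has degree 1, so G is the star K_{1,7} with centre 8. The 7 leaves are pairwise interchangeable while the centre is fixed, giving Aut(G) = S_7.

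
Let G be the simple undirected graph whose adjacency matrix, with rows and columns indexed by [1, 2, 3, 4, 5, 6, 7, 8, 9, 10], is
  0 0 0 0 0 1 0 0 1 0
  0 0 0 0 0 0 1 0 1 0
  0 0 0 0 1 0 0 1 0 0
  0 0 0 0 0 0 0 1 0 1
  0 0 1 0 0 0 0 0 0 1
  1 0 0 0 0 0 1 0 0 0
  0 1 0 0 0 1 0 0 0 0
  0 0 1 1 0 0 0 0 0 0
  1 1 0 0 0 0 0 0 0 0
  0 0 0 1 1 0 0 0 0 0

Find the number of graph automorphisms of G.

G has two connected components, {1, 2, 6, 7, 9} and {3, 4, 5, 8, 10}; each is 2-regular, so G = C_5 ⊔ C_5. Aut of a disjoint union of two copies of C_5 is the wreath product D_5 ≀ Z_2, of order 2·10² = 200.

200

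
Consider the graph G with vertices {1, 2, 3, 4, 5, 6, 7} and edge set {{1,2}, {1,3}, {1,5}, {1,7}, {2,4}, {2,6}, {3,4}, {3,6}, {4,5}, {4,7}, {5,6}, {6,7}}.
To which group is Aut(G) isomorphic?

The vertices split by degree into {1, 4, 6} (degree 4) and {2, 3, 5, 7} (degree 3); every edge runs between the two parts, so G is the complete bipartite graph K_{3,4}. The parts have unequal sizes, so no automorphism swaps them; each part is permuted independently, giving S_4 × S_3 of order 4!·3! = 144.

S_4 × S_3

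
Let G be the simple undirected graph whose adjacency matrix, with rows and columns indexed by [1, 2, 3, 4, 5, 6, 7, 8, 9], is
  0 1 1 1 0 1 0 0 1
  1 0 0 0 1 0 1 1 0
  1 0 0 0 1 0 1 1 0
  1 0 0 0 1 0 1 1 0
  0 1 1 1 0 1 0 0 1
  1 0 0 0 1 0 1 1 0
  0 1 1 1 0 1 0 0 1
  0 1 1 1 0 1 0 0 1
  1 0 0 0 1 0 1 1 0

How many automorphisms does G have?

2880

The vertices split by degree into {1, 5, 7, 8} (degree 5) and {2, 3, 4, 6, 9} (degree 4); every edge runs between the two parts, so G is the complete bipartite graph K_{4,5}. The parts have unequal sizes, so no automorphism swaps them; each part is permuted independently, giving S_4 × S_5 of order 4!·5! = 2880.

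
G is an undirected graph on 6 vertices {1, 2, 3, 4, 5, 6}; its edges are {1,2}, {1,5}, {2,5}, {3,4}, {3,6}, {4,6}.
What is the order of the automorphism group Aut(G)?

G has two connected components, {3, 4, 6} and {1, 2, 5}; each is 2-regular, so G = C_3 ⊔ C_3. With two isomorphic components, Aut(G) = Aut(C_3) ≀ S_2 = (D_3 × D_3) ⋊ Z_2: permute each cycle by D_3, then optionally swap the two cycles. Order 2·(2·3)² = 72.

72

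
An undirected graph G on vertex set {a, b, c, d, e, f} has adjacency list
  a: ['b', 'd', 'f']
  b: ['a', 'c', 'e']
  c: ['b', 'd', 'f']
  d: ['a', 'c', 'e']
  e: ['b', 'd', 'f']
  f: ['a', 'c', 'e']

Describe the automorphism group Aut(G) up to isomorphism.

(S_3 × S_3) ⋊ Z_2

G is 3-regular and bipartite with parts {b, d, f} and {a, c, e} (each part is independent and every cross-pair is an edge), so G = K_{3,3}. Each part can be permuted independently (S_3 × S_3) and the two equal-size parts can also be swapped, giving (S_3 × S_3) ⋊ Z_2 of order 2·(3!)² = 72.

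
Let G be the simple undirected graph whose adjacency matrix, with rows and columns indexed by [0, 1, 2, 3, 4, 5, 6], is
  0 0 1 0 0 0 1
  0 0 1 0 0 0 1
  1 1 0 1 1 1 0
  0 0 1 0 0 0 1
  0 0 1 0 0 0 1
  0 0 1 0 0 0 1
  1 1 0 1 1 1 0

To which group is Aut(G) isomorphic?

S_2 × S_5

The vertices split by degree into {2, 6} (degree 5) and {0, 1, 3, 4, 5} (degree 2); every edge runs between the two parts, so G is the complete bipartite graph K_{2,5}. Automorphisms preserve the bipartition setwise (since the parts differ in size) and act as S_2 × S_5 within it; |Aut| = 240.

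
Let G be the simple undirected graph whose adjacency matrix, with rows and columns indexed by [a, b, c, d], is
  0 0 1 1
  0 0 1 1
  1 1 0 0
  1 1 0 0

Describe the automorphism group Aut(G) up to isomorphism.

Every vertex has degree 2 and the graph is connected, so G is the 4-cycle C_4. C_4 has 4 rotations and 4 reflections, so Aut(C_4) ≅ D_4 of order 8.

the dihedral group of order 8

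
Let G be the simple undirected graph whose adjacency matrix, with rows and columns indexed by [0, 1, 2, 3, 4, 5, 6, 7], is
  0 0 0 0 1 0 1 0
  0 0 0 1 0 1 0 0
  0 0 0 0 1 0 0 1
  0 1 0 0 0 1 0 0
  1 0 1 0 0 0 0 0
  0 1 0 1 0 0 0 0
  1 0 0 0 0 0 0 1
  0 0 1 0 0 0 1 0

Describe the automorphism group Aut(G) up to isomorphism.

G has two connected components, {0, 2, 4, 6, 7} and {1, 3, 5}; each is 2-regular, so G = C_5 ⊔ C_3. No automorphism exchanges components of different sizes, hence Aut(G) is the direct product D_3 × D_5, order 60.

D_3 × D_5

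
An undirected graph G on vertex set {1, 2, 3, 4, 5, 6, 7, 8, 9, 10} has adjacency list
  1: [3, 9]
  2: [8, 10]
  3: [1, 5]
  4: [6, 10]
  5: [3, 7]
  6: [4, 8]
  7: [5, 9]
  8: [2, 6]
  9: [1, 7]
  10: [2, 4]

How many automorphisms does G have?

G has two connected components, {1, 3, 5, 7, 9} and {2, 4, 6, 8, 10}; each is 2-regular, so G = C_5 ⊔ C_5. With two isomorphic components, Aut(G) = Aut(C_5) ≀ S_2 = (D_5 × D_5) ⋊ Z_2: permute each cycle by D_5, then optionally swap the two cycles. Order 2·(2·5)² = 200.

200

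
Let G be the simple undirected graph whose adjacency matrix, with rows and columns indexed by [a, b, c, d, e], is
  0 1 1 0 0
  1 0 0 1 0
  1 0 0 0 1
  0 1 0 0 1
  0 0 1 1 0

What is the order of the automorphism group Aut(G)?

10

G is 2-regular and connected on 5 vertices, i.e. the cycle C_5. The automorphisms of the 5-cycle are exactly the symmetries of a regular 5-gon: the dihedral group D_5, |D_5| = 10.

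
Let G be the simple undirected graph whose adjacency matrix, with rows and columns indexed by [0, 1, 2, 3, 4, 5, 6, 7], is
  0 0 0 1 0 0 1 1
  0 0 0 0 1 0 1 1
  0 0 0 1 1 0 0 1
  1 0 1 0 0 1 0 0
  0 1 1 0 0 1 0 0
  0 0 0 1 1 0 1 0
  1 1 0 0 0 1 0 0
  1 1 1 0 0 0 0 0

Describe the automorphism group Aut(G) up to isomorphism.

G is 3-regular and bipartite on 2^3 = 8 vertices with girth 4; it is the hypercube graph Q_3. Aut(Q_3) consists of the signed permutations of the 3 coordinate axes: 3! permutations times 2^3 sign flips, so |Aut| = 2^3·3! = 48.

the hyperoctahedral group B_3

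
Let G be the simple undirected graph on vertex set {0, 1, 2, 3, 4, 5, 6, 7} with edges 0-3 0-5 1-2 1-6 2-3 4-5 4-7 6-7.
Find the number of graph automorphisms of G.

16

G is 2-regular and connected on 8 vertices, i.e. the cycle C_8. The automorphisms of the 8-cycle are exactly the symmetries of a regular 8-gon: the dihedral group D_8, |D_8| = 16.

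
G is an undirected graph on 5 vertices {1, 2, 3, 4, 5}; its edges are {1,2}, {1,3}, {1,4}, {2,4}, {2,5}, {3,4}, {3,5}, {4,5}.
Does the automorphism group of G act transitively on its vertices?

Vertex 4 is the only vertex of degree 4, so every automorphism fixes it; G is not vertex-transitive.

No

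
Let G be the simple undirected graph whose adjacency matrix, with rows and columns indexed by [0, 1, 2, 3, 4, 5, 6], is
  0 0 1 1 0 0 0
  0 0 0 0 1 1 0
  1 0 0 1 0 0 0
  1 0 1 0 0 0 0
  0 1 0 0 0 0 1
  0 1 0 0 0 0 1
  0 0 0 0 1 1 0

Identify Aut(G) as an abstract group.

D_4 × D_3

G has two connected components, {1, 4, 5, 6} and {0, 2, 3}; each is 2-regular, so G = C_4 ⊔ C_3. No automorphism exchanges components of different sizes, hence Aut(G) is the direct product D_4 × D_3, order 48.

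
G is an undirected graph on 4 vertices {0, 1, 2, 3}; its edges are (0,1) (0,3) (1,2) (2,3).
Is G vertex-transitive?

Yes

Every vertex has degree 2 and the graph is connected, so G is the 4-cycle C_4. C_4 has 4 rotations and 4 reflections, so Aut(C_4) ≅ D_4 of order 8. This group acts transitively on the 4 vertices.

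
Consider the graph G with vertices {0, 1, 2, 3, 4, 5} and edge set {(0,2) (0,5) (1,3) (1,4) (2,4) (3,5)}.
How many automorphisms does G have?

12

G is 2-regular and connected on 6 vertices, i.e. the cycle C_6. The automorphisms of the 6-cycle are exactly the symmetries of a regular 6-gon: the dihedral group D_6, |D_6| = 12.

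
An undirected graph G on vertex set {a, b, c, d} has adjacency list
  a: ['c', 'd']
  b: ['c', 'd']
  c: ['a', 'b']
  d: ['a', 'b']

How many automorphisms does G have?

G is 2-regular and bipartite on 2^2 = 4 vertices with girth 4; it is the hypercube graph Q_2. Aut(Q_2) consists of the signed permutations of the 2 coordinate axes: 2! permutations times 2^2 sign flips, so |Aut| = 2^2·2! = 8.

8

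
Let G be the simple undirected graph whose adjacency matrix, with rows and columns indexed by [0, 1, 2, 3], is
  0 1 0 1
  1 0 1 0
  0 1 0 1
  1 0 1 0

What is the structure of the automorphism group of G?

the dihedral group of order 8

G is 2-regular and bipartite on 2^2 = 4 vertices with girth 4; it is the hypercube graph Q_2. Aut(Q_2) consists of the signed permutations of the 2 coordinate axes: 2! permutations times 2^2 sign flips, so |Aut| = 2^2·2! = 8.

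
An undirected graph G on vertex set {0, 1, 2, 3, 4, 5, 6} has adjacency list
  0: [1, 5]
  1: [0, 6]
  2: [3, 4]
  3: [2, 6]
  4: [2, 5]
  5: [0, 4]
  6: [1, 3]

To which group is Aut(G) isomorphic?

G is 2-regular and connected on 7 vertices, i.e. the cycle C_7. C_7 has 7 rotations and 7 reflections, so Aut(C_7) ≅ D_7 of order 14.

D_7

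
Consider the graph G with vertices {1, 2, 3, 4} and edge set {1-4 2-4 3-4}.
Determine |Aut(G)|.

6

Vertex 4 has degree 3 and every other vertex has degree 1, so G is the star K_{1,3} with centre 4. Any automorphism fixes the centre and permutes the 3 leaves freely, so Aut(G) ≅ S_3 of order 3! = 6.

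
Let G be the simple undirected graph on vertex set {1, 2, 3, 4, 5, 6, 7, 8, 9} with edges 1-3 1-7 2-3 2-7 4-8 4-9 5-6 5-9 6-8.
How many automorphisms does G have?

80

G has two connected components, {4, 5, 6, 8, 9} and {1, 2, 3, 7}; each is 2-regular, so G = C_5 ⊔ C_4. No automorphism exchanges components of different sizes, hence Aut(G) is the direct product D_4 × D_5, order 80.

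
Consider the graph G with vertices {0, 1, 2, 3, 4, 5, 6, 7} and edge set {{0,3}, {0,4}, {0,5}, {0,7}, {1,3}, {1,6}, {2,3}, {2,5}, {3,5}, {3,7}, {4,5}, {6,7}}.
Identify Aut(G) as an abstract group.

{e}

Degrees alone do not determine every vertex (e.g. 0 and 5 both have degree 4), but their neighbour-degree multisets differ: N(0) has degrees [2, 3, 4, 5] while N(5) has degrees [2, 2, 4, 5]. Repeating this refinement separates all vertices, so the only automorphism is the identity.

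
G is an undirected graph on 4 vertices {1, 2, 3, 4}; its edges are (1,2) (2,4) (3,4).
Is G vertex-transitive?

No

Automorphisms preserve degree, but G has vertices of degree 1 and vertices of degree 2; no automorphism maps one to the other, so G is not vertex-transitive.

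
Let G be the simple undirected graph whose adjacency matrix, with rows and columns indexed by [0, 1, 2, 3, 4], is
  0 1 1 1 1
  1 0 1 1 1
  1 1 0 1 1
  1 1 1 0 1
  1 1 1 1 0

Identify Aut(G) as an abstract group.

the symmetric group on 5 letters

All 5 vertices are pairwise adjacent: G = K_5. Any permutation of the 5 vertices preserves K_5, so Aut(K_5) = S_5 of order 5! = 120.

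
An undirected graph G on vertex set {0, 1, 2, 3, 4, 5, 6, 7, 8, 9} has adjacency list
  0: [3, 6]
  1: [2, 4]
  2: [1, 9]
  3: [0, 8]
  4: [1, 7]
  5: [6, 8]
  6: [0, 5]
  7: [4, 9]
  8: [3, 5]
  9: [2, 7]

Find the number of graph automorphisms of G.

G has two connected components, {1, 2, 4, 7, 9} and {0, 3, 5, 6, 8}; each is 2-regular, so G = C_5 ⊔ C_5. With two isomorphic components, Aut(G) = Aut(C_5) ≀ S_2 = (D_5 × D_5) ⋊ Z_2: permute each cycle by D_5, then optionally swap the two cycles. Order 2·(2·5)² = 200.

200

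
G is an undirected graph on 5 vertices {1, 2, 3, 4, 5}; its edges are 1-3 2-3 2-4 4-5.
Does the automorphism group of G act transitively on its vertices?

No

Automorphisms preserve degree, but G has vertices of degree 1 and vertices of degree 2; no automorphism maps one to the other, so G is not vertex-transitive.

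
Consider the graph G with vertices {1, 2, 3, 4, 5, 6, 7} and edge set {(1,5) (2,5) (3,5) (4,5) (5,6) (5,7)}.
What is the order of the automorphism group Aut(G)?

Vertex 5 has degree 6 and every other vertex has degree 1, so G is the star K_{1,6} with centre 5. Any automorphism fixes the centre and permutes the 6 leaves freely, so Aut(G) ≅ S_6 of order 6! = 720.

720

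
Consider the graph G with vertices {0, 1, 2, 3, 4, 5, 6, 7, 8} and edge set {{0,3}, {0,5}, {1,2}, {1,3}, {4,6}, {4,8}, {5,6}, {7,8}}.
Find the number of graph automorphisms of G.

2

The degree sequence is [2, 2, 1, 2, 2, 2, 2, 1, 2]; the two degree-1 vertices 2 and 7 are the ends of a path, so G = P_9. A path has exactly one nontrivial symmetry — reversal — giving Aut(G) of order 2.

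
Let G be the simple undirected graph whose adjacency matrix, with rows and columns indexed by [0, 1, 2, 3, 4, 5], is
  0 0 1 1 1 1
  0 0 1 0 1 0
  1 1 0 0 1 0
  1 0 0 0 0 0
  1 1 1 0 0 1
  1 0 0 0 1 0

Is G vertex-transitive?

No

Vertex 2 is the only vertex of degree 3, so every automorphism fixes it; G is not vertex-transitive.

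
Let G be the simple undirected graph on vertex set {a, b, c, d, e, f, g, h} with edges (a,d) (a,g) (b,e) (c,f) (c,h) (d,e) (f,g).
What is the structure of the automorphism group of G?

The degree sequence is [2, 1, 2, 2, 2, 2, 2, 1]; the two degree-1 vertices b and h are the ends of a path, so G = P_8. A path has exactly one nontrivial symmetry — reversal — giving Aut(G) of order 2.

Z_2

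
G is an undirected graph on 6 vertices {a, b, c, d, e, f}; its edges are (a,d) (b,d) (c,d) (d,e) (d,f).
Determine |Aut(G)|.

Vertex d has degree 5 and every other vertex has degree 1, so G is the star K_{1,5} with centre d. The 5 leaves are pairwise interchangeable while the centre is fixed, giving Aut(G) = S_5.

120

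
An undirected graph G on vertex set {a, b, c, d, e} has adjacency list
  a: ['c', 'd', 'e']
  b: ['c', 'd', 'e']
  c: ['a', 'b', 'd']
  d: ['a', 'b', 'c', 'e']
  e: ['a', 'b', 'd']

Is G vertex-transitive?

No

Vertex d is the only vertex of degree 4, so every automorphism fixes it; G is not vertex-transitive.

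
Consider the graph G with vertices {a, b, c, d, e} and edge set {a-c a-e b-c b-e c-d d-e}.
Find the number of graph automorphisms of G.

The vertices split by degree into {c, e} (degree 3) and {a, b, d} (degree 2); every edge runs between the two parts, so G is the complete bipartite graph K_{2,3}. Automorphisms preserve the bipartition setwise (since the parts differ in size) and act as S_2 × S_3 within it; |Aut| = 12.

12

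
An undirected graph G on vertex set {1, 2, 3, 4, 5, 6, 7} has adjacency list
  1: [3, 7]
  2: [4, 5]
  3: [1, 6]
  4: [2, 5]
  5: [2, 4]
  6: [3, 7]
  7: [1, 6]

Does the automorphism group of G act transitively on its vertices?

G has two connected components, {1, 3, 6, 7} and {2, 4, 5}; each is 2-regular, so G = C_4 ⊔ C_3. The orbit of 1 under Aut(G) is {1, 3, 6, 7}, which does not contain 2, so G is not vertex-transitive.

No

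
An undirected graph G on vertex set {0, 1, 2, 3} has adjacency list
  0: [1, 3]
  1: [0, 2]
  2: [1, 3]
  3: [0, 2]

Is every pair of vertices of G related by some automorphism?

G is 2-regular and bipartite on 2^2 = 4 vertices with girth 4; it is the hypercube graph Q_2. Aut(Q_2) consists of the signed permutations of the 2 coordinate axes: 2! permutations times 2^2 sign flips, so |Aut| = 2^2·2! = 8. Under this action every vertex can be carried to every other, so G is vertex-transitive.

Yes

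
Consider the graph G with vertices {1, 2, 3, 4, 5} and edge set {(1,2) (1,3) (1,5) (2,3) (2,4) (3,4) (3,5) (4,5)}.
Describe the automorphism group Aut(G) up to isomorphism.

Vertex 3 is the unique vertex of degree 4; the remaining 4 vertices each have degree 3 and induce a cycle, so G is the wheel on 5 vertices with hub 3. Every automorphism fixes the hub and acts on the rim 4-cycle, so Aut(G) ≅ Aut(C_4) = D_4 of order 8.

the dihedral group of order 8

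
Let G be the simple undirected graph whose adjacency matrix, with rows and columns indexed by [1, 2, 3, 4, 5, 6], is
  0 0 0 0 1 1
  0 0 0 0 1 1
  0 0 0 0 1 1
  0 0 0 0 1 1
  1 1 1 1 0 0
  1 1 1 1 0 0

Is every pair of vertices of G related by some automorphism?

Automorphisms preserve degree, but G has vertices of degree 2 and vertices of degree 4; no automorphism maps one to the other, so G is not vertex-transitive.

No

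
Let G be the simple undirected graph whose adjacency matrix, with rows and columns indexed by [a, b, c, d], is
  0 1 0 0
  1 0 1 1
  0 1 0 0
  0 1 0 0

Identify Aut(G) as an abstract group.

S_3

Vertex b has degree 3 and every other vertex has degree 1, so G is the star K_{1,3} with centre b. Any automorphism fixes the centre and permutes the 3 leaves freely, so Aut(G) ≅ S_3 of order 3! = 6.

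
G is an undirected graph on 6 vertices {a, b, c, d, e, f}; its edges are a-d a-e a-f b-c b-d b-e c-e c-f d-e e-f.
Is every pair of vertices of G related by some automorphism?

Vertex e is the only vertex of degree 5, so every automorphism fixes it; G is not vertex-transitive.

No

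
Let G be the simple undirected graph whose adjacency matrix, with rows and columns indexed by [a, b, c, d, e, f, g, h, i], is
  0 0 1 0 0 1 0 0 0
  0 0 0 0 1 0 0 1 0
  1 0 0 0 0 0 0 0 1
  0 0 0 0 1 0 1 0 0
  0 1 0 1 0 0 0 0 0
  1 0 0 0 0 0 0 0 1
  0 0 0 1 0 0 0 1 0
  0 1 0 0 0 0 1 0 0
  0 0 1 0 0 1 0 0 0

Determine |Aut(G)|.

G has two connected components, {b, d, e, g, h} and {a, c, f, i}; each is 2-regular, so G = C_5 ⊔ C_4. The components are non-isomorphic (different sizes), so Aut(G) = Aut(C_5) × Aut(C_4) = D_5 × D_4 of order 10·8 = 80.

80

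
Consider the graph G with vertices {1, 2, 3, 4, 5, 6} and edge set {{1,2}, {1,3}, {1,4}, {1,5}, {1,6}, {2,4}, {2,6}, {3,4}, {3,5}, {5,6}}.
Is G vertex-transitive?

Vertex 1 is the only vertex of degree 5, so every automorphism fixes it; G is not vertex-transitive.

No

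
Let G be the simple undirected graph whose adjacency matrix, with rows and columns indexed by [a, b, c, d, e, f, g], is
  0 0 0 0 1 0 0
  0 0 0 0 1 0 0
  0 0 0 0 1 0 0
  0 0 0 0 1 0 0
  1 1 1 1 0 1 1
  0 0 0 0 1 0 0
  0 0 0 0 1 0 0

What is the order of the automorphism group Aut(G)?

Vertex e has degree 6 and every other vertex has degree 1, so G is the star K_{1,6} with centre e. Any automorphism fixes the centre and permutes the 6 leaves freely, so Aut(G) ≅ S_6 of order 6! = 720.

720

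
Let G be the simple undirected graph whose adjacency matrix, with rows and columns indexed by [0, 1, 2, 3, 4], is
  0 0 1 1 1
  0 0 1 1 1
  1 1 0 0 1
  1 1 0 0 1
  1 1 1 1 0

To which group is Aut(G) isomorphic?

the dihedral group of order 8

Vertex 4 is the unique vertex of degree 4; the remaining 4 vertices each have degree 3 and induce a cycle, so G is the wheel on 5 vertices with hub 4. Every automorphism fixes the hub and acts on the rim 4-cycle, so Aut(G) ≅ Aut(C_4) = D_4 of order 8.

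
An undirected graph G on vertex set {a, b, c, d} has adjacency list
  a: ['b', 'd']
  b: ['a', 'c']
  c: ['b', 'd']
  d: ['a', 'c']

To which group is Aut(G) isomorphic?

the hyperoctahedral group B_2

G is 2-regular and bipartite on 2^2 = 4 vertices with girth 4; it is the hypercube graph Q_2. Aut(Q_2) consists of the signed permutations of the 2 coordinate axes: 2! permutations times 2^2 sign flips, so |Aut| = 2^2·2! = 8.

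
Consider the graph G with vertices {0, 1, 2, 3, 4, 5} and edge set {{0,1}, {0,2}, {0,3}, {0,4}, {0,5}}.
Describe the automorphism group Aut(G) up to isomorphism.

Vertex 0 has degree 5 and every other vertex has degree 1, so G is the star K_{1,5} with centre 0. The 5 leaves are pairwise interchangeable while the centre is fixed, giving Aut(G) = S_5.

the symmetric group on 5 letters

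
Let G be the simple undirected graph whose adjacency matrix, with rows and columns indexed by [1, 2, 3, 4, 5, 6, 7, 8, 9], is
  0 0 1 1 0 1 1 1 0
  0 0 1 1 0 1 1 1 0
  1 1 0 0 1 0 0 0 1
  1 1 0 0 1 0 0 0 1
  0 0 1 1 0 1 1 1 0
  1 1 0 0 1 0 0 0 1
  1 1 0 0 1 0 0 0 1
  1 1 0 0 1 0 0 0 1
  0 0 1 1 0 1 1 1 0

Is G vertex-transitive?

Automorphisms preserve degree, but G has vertices of degree 4 and vertices of degree 5; no automorphism maps one to the other, so G is not vertex-transitive.

No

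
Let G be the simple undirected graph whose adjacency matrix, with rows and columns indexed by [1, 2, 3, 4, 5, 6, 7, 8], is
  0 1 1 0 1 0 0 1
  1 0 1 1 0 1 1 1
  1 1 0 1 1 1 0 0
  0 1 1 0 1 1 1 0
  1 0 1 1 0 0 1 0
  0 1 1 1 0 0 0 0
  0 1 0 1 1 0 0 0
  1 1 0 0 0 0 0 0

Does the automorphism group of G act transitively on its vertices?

Vertex 2 is the only vertex of degree 6, so every automorphism fixes it; G is not vertex-transitive.

No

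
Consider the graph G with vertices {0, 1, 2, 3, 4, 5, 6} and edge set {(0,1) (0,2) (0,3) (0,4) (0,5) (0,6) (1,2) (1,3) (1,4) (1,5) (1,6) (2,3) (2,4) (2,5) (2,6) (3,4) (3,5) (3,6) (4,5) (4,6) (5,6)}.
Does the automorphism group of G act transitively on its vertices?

All 7 vertices are pairwise adjacent: G = K_7. Every bijection on the vertex set is an automorphism of K_7; hence Aut(K_7) ≅ S_7, order 5040. This group acts transitively on the 7 vertices.

Yes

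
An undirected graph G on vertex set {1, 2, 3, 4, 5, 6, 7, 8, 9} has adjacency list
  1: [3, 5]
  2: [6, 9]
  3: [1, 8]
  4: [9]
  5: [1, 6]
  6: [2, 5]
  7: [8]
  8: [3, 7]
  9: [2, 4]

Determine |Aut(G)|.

2

The degree sequence is [2, 2, 2, 1, 2, 2, 1, 2, 2]; the two degree-1 vertices 4 and 7 are the ends of a path, so G = P_9. The only nontrivial automorphism of a path is the end-to-end reflection, so Aut(G) ≅ Z_2.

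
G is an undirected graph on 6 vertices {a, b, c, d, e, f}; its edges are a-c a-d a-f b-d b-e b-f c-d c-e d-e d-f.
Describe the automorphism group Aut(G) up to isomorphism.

Vertex d is the unique vertex of degree 5; the remaining 5 vertices each have degree 3 and induce a cycle, so G is the wheel on 6 vertices with hub d. With the hub fixed, the remaining symmetry is that of the rim cycle C_5, giving the dihedral group D_5.

the dihedral group of order 10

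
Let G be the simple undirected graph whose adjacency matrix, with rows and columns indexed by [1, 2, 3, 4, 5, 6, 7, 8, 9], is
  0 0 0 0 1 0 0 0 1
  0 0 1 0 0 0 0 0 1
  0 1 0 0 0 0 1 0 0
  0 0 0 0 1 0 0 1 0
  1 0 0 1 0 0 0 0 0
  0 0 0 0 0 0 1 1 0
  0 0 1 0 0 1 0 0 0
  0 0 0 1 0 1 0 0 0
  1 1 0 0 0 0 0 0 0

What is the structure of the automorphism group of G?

Every vertex has degree 2 and the graph is connected, so G is the 9-cycle C_9. C_9 has 9 rotations and 9 reflections, so Aut(C_9) ≅ D_9 of order 18.

D_9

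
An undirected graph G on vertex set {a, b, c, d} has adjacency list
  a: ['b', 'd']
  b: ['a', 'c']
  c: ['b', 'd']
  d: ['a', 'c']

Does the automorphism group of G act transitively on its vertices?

G is 2-regular and connected on 4 vertices, i.e. the cycle C_4. C_4 has 4 rotations and 4 reflections, so Aut(C_4) ≅ D_4 of order 8. Under this action every vertex can be carried to every other, so G is vertex-transitive.

Yes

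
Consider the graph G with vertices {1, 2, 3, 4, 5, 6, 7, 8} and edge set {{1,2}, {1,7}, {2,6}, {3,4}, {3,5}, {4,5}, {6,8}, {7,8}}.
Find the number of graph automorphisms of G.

60

G has two connected components, {1, 2, 6, 7, 8} and {3, 4, 5}; each is 2-regular, so G = C_5 ⊔ C_3. The components are non-isomorphic (different sizes), so Aut(G) = Aut(C_3) × Aut(C_5) = D_3 × D_5 of order 6·10 = 60.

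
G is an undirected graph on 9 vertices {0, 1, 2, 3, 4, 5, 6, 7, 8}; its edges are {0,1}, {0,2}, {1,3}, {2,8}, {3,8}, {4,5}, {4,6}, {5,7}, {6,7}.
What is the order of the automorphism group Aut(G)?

G has two connected components, {0, 1, 2, 3, 8} and {4, 5, 6, 7}; each is 2-regular, so G = C_5 ⊔ C_4. No automorphism exchanges components of different sizes, hence Aut(G) is the direct product D_5 × D_4, order 80.

80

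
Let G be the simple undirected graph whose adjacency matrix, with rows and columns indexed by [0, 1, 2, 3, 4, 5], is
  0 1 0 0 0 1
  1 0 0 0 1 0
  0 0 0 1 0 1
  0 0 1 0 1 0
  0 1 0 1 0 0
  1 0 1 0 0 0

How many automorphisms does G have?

G is 2-regular and connected on 6 vertices, i.e. the cycle C_6. C_6 has 6 rotations and 6 reflections, so Aut(C_6) ≅ D_6 of order 12.

12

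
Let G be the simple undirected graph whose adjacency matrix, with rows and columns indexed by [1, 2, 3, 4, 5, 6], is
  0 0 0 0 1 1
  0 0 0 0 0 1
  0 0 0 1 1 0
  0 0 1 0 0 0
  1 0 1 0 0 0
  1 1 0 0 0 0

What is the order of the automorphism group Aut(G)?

2

The degree sequence is [2, 1, 2, 1, 2, 2]; the two degree-1 vertices 2 and 4 are the ends of a path, so G = P_6. The only nontrivial automorphism of a path is the end-to-end reflection, so Aut(G) ≅ Z_2.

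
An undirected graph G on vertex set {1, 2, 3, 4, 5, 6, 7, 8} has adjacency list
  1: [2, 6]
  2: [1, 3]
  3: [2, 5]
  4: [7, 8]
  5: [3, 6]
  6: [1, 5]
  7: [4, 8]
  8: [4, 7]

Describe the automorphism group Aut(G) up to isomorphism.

D_3 × D_5

G has two connected components, {1, 2, 3, 5, 6} and {4, 7, 8}; each is 2-regular, so G = C_5 ⊔ C_3. The components are non-isomorphic (different sizes), so Aut(G) = Aut(C_3) × Aut(C_5) = D_3 × D_5 of order 6·10 = 60.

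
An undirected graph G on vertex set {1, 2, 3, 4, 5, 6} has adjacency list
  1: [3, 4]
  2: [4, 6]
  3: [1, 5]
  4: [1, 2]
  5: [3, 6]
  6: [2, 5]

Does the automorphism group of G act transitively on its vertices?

Yes

G is 2-regular and connected on 6 vertices, i.e. the cycle C_6. The automorphisms of the 6-cycle are exactly the symmetries of a regular 6-gon: the dihedral group D_6, |D_6| = 12. Under this action every vertex can be carried to every other, so G is vertex-transitive.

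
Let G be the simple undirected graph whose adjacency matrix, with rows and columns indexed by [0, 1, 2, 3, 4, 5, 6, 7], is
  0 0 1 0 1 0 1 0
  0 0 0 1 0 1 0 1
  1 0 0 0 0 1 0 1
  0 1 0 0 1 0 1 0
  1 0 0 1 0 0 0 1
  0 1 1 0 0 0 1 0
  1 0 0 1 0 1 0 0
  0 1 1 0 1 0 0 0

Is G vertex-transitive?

G is 3-regular and bipartite on 2^3 = 8 vertices with girth 4; it is the hypercube graph Q_3. Aut(Q_3) consists of the signed permutations of the 3 coordinate axes: 3! permutations times 2^3 sign flips, so |Aut| = 2^3·3! = 48. This group acts transitively on the 8 vertices.

Yes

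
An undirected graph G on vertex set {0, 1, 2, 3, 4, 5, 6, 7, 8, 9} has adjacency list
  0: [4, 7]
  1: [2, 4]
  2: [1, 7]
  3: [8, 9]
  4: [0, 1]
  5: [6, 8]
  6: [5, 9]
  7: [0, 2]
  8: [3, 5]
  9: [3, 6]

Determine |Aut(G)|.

G has two connected components, {3, 5, 6, 8, 9} and {0, 1, 2, 4, 7}; each is 2-regular, so G = C_5 ⊔ C_5. With two isomorphic components, Aut(G) = Aut(C_5) ≀ S_2 = (D_5 × D_5) ⋊ Z_2: permute each cycle by D_5, then optionally swap the two cycles. Order 2·(2·5)² = 200.

200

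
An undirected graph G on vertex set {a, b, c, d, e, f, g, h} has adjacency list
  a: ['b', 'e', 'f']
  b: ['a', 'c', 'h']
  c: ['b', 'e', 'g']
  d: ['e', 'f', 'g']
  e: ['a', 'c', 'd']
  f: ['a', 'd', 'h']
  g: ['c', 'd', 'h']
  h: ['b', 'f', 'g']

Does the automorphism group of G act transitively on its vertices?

G is 3-regular and bipartite on 2^3 = 8 vertices with girth 4; it is the hypercube graph Q_3. Aut(Q_3) consists of the signed permutations of the 3 coordinate axes: 3! permutations times 2^3 sign flips, so |Aut| = 2^3·3! = 48. This group acts transitively on the 8 vertices.

Yes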